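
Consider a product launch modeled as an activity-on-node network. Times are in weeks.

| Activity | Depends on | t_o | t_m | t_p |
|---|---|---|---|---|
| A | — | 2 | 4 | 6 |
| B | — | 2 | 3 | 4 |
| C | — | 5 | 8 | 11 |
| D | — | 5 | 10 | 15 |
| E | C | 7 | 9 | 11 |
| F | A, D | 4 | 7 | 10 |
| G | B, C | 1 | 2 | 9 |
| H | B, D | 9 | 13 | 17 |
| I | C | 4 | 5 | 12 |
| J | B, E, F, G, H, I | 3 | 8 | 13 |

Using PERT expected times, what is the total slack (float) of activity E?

te_A = (2 + 4·4 + 6)/6 = 24/6 = 4
te_B = (2 + 4·3 + 4)/6 = 18/6 = 3
te_C = (5 + 4·8 + 11)/6 = 48/6 = 8
te_D = (5 + 4·10 + 15)/6 = 60/6 = 10
te_E = (7 + 4·9 + 11)/6 = 54/6 = 9
te_F = (4 + 4·7 + 10)/6 = 42/6 = 7
te_G = (1 + 4·2 + 9)/6 = 18/6 = 3
te_H = (9 + 4·13 + 17)/6 = 78/6 = 13
te_I = (4 + 4·5 + 12)/6 = 36/6 = 6
te_J = (3 + 4·8 + 13)/6 = 48/6 = 8

Forward pass:
ES_A = 0; EF_A = 4
ES_B = 0; EF_B = 3
ES_C = 0; EF_C = 8
ES_D = 0; EF_D = 10
ES_E = 8; EF_E = 8+9 = 17
ES_F = max(EF_A=4, EF_D=10) = 10; EF_F = 10+7 = 17
ES_G = max(EF_B=3, EF_C=8) = 8; EF_G = 8+3 = 11
ES_H = max(EF_B=3, EF_D=10) = 10; EF_H = 10+13 = 23
ES_I = 8; EF_I = 8+6 = 14
ES_J = max(EF_B=3, EF_E=17, EF_F=17, EF_G=11, EF_H=23, EF_I=14) = 23; EF_J = 23+8 = 31
Expected project duration μ = 31 weeks. Critical path: D → H → J.

Backward pass:
LF_J = 31; LS_J = 31−8 = 23
LF_I = LS_J = 23; LS_I = 23−6 = 17
LF_H = LS_J = 23; LS_H = 23−13 = 10
LF_G = LS_J = 23; LS_G = 23−3 = 20
LF_F = LS_J = 23; LS_F = 23−7 = 16
LF_E = LS_J = 23; LS_E = 23−9 = 14
LF_D = min(LS_F=16, LS_H=10) = 10; LS_D = 10−10 = 0
LF_C = min(LS_E=14, LS_G=20, LS_I=17) = 14; LS_C = 14−8 = 6
LF_B = min(LS_G=20, LS_H=10, LS_J=23) = 10; LS_B = 10−3 = 7
LF_A = LS_F = 16; LS_A = 16−4 = 12
Slack_E = LS_E − ES_E = 14 − 8 = 6

6 weeks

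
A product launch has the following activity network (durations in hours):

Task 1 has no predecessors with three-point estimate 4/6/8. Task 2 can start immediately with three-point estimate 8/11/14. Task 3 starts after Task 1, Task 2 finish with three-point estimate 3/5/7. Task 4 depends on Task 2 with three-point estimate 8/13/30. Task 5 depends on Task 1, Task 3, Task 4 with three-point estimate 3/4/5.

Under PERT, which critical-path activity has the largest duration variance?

Task 4

te_Task 1 = (4 + 4·6 + 8)/6 = 36/6 = 6; σ²_Task 1 = ((8−4)/6)² = 0.444
te_Task 2 = (8 + 4·11 + 14)/6 = 66/6 = 11; σ²_Task 2 = ((14−8)/6)² = 1.000
te_Task 3 = (3 + 4·5 + 7)/6 = 30/6 = 5; σ²_Task 3 = ((7−3)/6)² = 0.444
te_Task 4 = (8 + 4·13 + 30)/6 = 90/6 = 15; σ²_Task 4 = ((30−8)/6)² = 13.444
te_Task 5 = (3 + 4·4 + 5)/6 = 24/6 = 4; σ²_Task 5 = ((5−3)/6)² = 0.111

Forward pass:
ES_Task 1 = 0; EF_Task 1 = 6
ES_Task 2 = 0; EF_Task 2 = 11
ES_Task 3 = max(EF_Task 1=6, EF_Task 2=11) = 11; EF_Task 3 = 11+5 = 16
ES_Task 4 = 11; EF_Task 4 = 11+15 = 26
ES_Task 5 = max(EF_Task 1=6, EF_Task 3=16, EF_Task 4=26) = 26; EF_Task 5 = 26+4 = 30
Expected project duration μ = 30 hours. Critical path: Task 2 → Task 4 → Task 5.

Variances on critical path: σ²_Task 2=1.000, σ²_Task 4=13.444, σ²_Task 5=0.111.
Largest is σ²_Task 4 = 13.444.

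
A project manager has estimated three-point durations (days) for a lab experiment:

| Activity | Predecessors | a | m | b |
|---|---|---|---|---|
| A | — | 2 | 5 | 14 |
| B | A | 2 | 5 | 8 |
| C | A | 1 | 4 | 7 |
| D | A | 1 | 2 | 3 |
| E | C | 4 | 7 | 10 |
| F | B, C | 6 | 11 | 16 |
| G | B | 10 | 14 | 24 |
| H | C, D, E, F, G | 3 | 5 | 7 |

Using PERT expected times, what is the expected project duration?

te_A = (2 + 4·5 + 14)/6 = 36/6 = 6
te_B = (2 + 4·5 + 8)/6 = 30/6 = 5
te_C = (1 + 4·4 + 7)/6 = 24/6 = 4
te_D = (1 + 4·2 + 3)/6 = 12/6 = 2
te_E = (4 + 4·7 + 10)/6 = 42/6 = 7
te_F = (6 + 4·11 + 16)/6 = 66/6 = 11
te_G = (10 + 4·14 + 24)/6 = 90/6 = 15
te_H = (3 + 4·5 + 7)/6 = 30/6 = 5

Forward pass:
ES_A = 0; EF_A = 6
ES_B = 6; EF_B = 6+5 = 11
ES_C = 6; EF_C = 6+4 = 10
ES_D = 6; EF_D = 6+2 = 8
ES_E = 10; EF_E = 10+7 = 17
ES_F = max(EF_B=11, EF_C=10) = 11; EF_F = 11+11 = 22
ES_G = 11; EF_G = 11+15 = 26
ES_H = max(EF_C=10, EF_D=8, EF_E=17, EF_F=22, EF_G=26) = 26; EF_H = 26+5 = 31
Expected project duration μ = 31 days. Critical path: A → B → G → H.

31 days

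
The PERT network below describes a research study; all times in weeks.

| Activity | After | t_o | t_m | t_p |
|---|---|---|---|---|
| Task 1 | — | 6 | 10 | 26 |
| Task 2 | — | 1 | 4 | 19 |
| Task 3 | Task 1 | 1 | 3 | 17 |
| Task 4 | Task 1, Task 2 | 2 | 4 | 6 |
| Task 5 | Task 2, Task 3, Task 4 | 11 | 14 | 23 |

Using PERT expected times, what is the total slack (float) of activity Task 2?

te_Task 1 = (6 + 4·10 + 26)/6 = 72/6 = 12
te_Task 2 = (1 + 4·4 + 19)/6 = 36/6 = 6
te_Task 3 = (1 + 4·3 + 17)/6 = 30/6 = 5
te_Task 4 = (2 + 4·4 + 6)/6 = 24/6 = 4
te_Task 5 = (11 + 4·14 + 23)/6 = 90/6 = 15

Forward pass:
ES_Task 1 = 0; EF_Task 1 = 12
ES_Task 2 = 0; EF_Task 2 = 6
ES_Task 3 = 12; EF_Task 3 = 12+5 = 17
ES_Task 4 = max(EF_Task 1=12, EF_Task 2=6) = 12; EF_Task 4 = 12+4 = 16
ES_Task 5 = max(EF_Task 2=6, EF_Task 3=17, EF_Task 4=16) = 17; EF_Task 5 = 17+15 = 32
Expected project duration μ = 32 weeks. Critical path: Task 1 → Task 3 → Task 5.

Backward pass:
LF_Task 5 = 32; LS_Task 5 = 32−15 = 17
LF_Task 4 = LS_Task 5 = 17; LS_Task 4 = 17−4 = 13
LF_Task 3 = LS_Task 5 = 17; LS_Task 3 = 17−5 = 12
LF_Task 2 = min(LS_Task 4=13, LS_Task 5=17) = 13; LS_Task 2 = 13−6 = 7
LF_Task 1 = min(LS_Task 3=12, LS_Task 4=13) = 12; LS_Task 1 = 12−12 = 0
Slack_Task 2 = LS_Task 2 − ES_Task 2 = 7 − 0 = 7

7 weeks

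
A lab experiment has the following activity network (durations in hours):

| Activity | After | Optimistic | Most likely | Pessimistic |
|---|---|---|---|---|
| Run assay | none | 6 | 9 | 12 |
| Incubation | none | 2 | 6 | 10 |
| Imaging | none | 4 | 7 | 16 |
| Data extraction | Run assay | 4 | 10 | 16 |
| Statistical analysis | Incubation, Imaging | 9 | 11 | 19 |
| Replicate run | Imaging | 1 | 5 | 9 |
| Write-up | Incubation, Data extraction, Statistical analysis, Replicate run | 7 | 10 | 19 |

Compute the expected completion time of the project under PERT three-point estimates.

te_Run assay = (6 + 4·9 + 12)/6 = 54/6 = 9
te_Incubation = (2 + 4·6 + 10)/6 = 36/6 = 6
te_Imaging = (4 + 4·7 + 16)/6 = 48/6 = 8
te_Data extraction = (4 + 4·10 + 16)/6 = 60/6 = 10
te_Statistical analysis = (9 + 4·11 + 19)/6 = 72/6 = 12
te_Replicate run = (1 + 4·5 + 9)/6 = 30/6 = 5
te_Write-up = (7 + 4·10 + 19)/6 = 66/6 = 11

Forward pass:
ES_Run assay = 0; EF_Run assay = 9
ES_Incubation = 0; EF_Incubation = 6
ES_Imaging = 0; EF_Imaging = 8
ES_Data extraction = 9; EF_Data extraction = 9+10 = 19
ES_Statistical analysis = max(EF_Incubation=6, EF_Imaging=8) = 8; EF_Statistical analysis = 8+12 = 20
ES_Replicate run = 8; EF_Replicate run = 8+5 = 13
ES_Write-up = max(EF_Incubation=6, EF_Data extraction=19, EF_Statistical analysis=20, EF_Replicate run=13) = 20; EF_Write-up = 20+11 = 31
Expected project duration μ = 31 hours. Critical path: Imaging → Statistical analysis → Write-up.

31 hours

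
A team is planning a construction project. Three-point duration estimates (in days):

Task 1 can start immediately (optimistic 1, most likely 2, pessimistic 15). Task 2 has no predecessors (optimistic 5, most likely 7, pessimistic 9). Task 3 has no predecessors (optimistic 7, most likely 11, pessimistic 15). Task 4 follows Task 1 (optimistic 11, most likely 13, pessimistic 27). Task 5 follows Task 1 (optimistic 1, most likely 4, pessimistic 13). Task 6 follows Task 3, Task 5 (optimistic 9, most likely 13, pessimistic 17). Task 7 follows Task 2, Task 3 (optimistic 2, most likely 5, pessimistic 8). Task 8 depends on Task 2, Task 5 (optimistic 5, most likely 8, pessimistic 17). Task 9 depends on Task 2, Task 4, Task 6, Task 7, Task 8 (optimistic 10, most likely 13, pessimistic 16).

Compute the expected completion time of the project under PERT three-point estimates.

37 days

te_Task 1 = (1 + 4·2 + 15)/6 = 24/6 = 4
te_Task 2 = (5 + 4·7 + 9)/6 = 42/6 = 7
te_Task 3 = (7 + 4·11 + 15)/6 = 66/6 = 11
te_Task 4 = (11 + 4·13 + 27)/6 = 90/6 = 15
te_Task 5 = (1 + 4·4 + 13)/6 = 30/6 = 5
te_Task 6 = (9 + 4·13 + 17)/6 = 78/6 = 13
te_Task 7 = (2 + 4·5 + 8)/6 = 30/6 = 5
te_Task 8 = (5 + 4·8 + 17)/6 = 54/6 = 9
te_Task 9 = (10 + 4·13 + 16)/6 = 78/6 = 13

Forward pass:
ES_Task 1 = 0; EF_Task 1 = 4
ES_Task 2 = 0; EF_Task 2 = 7
ES_Task 3 = 0; EF_Task 3 = 11
ES_Task 4 = 4; EF_Task 4 = 4+15 = 19
ES_Task 5 = 4; EF_Task 5 = 4+5 = 9
ES_Task 6 = max(EF_Task 3=11, EF_Task 5=9) = 11; EF_Task 6 = 11+13 = 24
ES_Task 7 = max(EF_Task 2=7, EF_Task 3=11) = 11; EF_Task 7 = 11+5 = 16
ES_Task 8 = max(EF_Task 2=7, EF_Task 5=9) = 9; EF_Task 8 = 9+9 = 18
ES_Task 9 = max(EF_Task 2=7, EF_Task 4=19, EF_Task 6=24, EF_Task 7=16, EF_Task 8=18) = 24; EF_Task 9 = 24+13 = 37
Expected project duration μ = 37 days. Critical path: Task 3 → Task 6 → Task 9.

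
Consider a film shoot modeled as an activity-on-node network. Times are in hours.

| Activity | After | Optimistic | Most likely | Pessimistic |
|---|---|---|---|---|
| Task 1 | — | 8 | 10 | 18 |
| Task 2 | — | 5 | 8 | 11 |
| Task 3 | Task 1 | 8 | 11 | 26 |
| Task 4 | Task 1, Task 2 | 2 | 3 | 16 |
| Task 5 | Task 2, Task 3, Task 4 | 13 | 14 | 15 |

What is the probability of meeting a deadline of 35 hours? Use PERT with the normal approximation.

0.192

te_Task 1 = (8 + 4·10 + 18)/6 = 66/6 = 11; σ²_Task 1 = ((18−8)/6)² = 2.778
te_Task 2 = (5 + 4·8 + 11)/6 = 48/6 = 8; σ²_Task 2 = ((11−5)/6)² = 1.000
te_Task 3 = (8 + 4·11 + 26)/6 = 78/6 = 13; σ²_Task 3 = ((26−8)/6)² = 9.000
te_Task 4 = (2 + 4·3 + 16)/6 = 30/6 = 5; σ²_Task 4 = ((16−2)/6)² = 5.444
te_Task 5 = (13 + 4·14 + 15)/6 = 84/6 = 14; σ²_Task 5 = ((15−13)/6)² = 0.111

Forward pass:
ES_Task 1 = 0; EF_Task 1 = 11
ES_Task 2 = 0; EF_Task 2 = 8
ES_Task 3 = 11; EF_Task 3 = 11+13 = 24
ES_Task 4 = max(EF_Task 1=11, EF_Task 2=8) = 11; EF_Task 4 = 11+5 = 16
ES_Task 5 = max(EF_Task 2=8, EF_Task 3=24, EF_Task 4=16) = 24; EF_Task 5 = 24+14 = 38
Expected project duration μ = 38 hours. Critical path: Task 1 → Task 3 → Task 5.

Variance along critical path = 2.778 + 9.000 + 0.111 = 11.889; σ = √11.889 = 3.448 hours.
Z = (35 − 38) / 3.448 = -0.870
P(T ≤ 35) = Φ(-0.870) ≈ 0.192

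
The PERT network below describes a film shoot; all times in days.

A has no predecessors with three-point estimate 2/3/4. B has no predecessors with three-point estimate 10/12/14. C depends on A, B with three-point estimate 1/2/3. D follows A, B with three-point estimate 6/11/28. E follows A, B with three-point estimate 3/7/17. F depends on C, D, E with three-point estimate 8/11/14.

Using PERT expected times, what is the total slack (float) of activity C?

11 days

te_A = (2 + 4·3 + 4)/6 = 18/6 = 3
te_B = (10 + 4·12 + 14)/6 = 72/6 = 12
te_C = (1 + 4·2 + 3)/6 = 12/6 = 2
te_D = (6 + 4·11 + 28)/6 = 78/6 = 13
te_E = (3 + 4·7 + 17)/6 = 48/6 = 8
te_F = (8 + 4·11 + 14)/6 = 66/6 = 11

Forward pass:
ES_A = 0; EF_A = 3
ES_B = 0; EF_B = 12
ES_C = max(EF_A=3, EF_B=12) = 12; EF_C = 12+2 = 14
ES_D = max(EF_A=3, EF_B=12) = 12; EF_D = 12+13 = 25
ES_E = max(EF_A=3, EF_B=12) = 12; EF_E = 12+8 = 20
ES_F = max(EF_C=14, EF_D=25, EF_E=20) = 25; EF_F = 25+11 = 36
Expected project duration μ = 36 days. Critical path: B → D → F.

Backward pass:
LF_F = 36; LS_F = 36−11 = 25
LF_E = LS_F = 25; LS_E = 25−8 = 17
LF_D = LS_F = 25; LS_D = 25−13 = 12
LF_C = LS_F = 25; LS_C = 25−2 = 23
LF_B = min(LS_C=23, LS_D=12, LS_E=17) = 12; LS_B = 12−12 = 0
LF_A = min(LS_C=23, LS_D=12, LS_E=17) = 12; LS_A = 12−3 = 9
Slack_C = LS_C − ES_C = 23 − 12 = 11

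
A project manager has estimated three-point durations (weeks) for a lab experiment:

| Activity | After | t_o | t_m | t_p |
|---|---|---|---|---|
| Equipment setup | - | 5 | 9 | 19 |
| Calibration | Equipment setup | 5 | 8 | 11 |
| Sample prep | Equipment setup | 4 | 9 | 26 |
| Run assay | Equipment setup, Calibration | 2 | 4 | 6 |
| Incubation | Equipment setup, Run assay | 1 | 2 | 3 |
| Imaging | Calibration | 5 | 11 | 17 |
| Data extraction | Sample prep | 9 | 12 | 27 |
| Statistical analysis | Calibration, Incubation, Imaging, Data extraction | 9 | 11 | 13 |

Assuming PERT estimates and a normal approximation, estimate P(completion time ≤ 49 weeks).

0.713

te_Equipment setup = (5 + 4·9 + 19)/6 = 60/6 = 10; σ²_Equipment setup = ((19−5)/6)² = 5.444
te_Calibration = (5 + 4·8 + 11)/6 = 48/6 = 8; σ²_Calibration = ((11−5)/6)² = 1.000
te_Sample prep = (4 + 4·9 + 26)/6 = 66/6 = 11; σ²_Sample prep = ((26−4)/6)² = 13.444
te_Run assay = (2 + 4·4 + 6)/6 = 24/6 = 4; σ²_Run assay = ((6−2)/6)² = 0.444
te_Incubation = (1 + 4·2 + 3)/6 = 12/6 = 2; σ²_Incubation = ((3−1)/6)² = 0.111
te_Imaging = (5 + 4·11 + 17)/6 = 66/6 = 11; σ²_Imaging = ((17−5)/6)² = 4.000
te_Data extraction = (9 + 4·12 + 27)/6 = 84/6 = 14; σ²_Data extraction = ((27−9)/6)² = 9.000
te_Statistical analysis = (9 + 4·11 + 13)/6 = 66/6 = 11; σ²_Statistical analysis = ((13−9)/6)² = 0.444

Forward pass:
ES_Equipment setup = 0; EF_Equipment setup = 10
ES_Calibration = 10; EF_Calibration = 10+8 = 18
ES_Sample prep = 10; EF_Sample prep = 10+11 = 21
ES_Run assay = max(EF_Equipment setup=10, EF_Calibration=18) = 18; EF_Run assay = 18+4 = 22
ES_Incubation = max(EF_Equipment setup=10, EF_Run assay=22) = 22; EF_Incubation = 22+2 = 24
ES_Imaging = 18; EF_Imaging = 18+11 = 29
ES_Data extraction = 21; EF_Data extraction = 21+14 = 35
ES_Statistical analysis = max(EF_Calibration=18, EF_Incubation=24, EF_Imaging=29, EF_Data extraction=35) = 35; EF_Statistical analysis = 35+11 = 46
Expected project duration μ = 46 weeks. Critical path: Equipment setup → Sample prep → Data extraction → Statistical analysis.

Variance along critical path = 5.444 + 13.444 + 9.000 + 0.444 = 28.333; σ = √28.333 = 5.323 weeks.
Z = (49 − 46) / 5.323 = 0.564
P(T ≤ 49) = Φ(0.564) ≈ 0.713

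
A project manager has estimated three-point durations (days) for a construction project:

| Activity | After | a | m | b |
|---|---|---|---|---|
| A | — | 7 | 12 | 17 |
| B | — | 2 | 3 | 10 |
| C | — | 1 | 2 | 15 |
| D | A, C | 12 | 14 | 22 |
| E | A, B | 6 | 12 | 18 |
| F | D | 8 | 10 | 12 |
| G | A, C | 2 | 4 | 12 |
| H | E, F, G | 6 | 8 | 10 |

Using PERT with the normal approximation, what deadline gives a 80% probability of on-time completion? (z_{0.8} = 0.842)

te_A = (7 + 4·12 + 17)/6 = 72/6 = 12; σ²_A = ((17−7)/6)² = 2.778
te_B = (2 + 4·3 + 10)/6 = 24/6 = 4; σ²_B = ((10−2)/6)² = 1.778
te_C = (1 + 4·2 + 15)/6 = 24/6 = 4; σ²_C = ((15−1)/6)² = 5.444
te_D = (12 + 4·14 + 22)/6 = 90/6 = 15; σ²_D = ((22−12)/6)² = 2.778
te_E = (6 + 4·12 + 18)/6 = 72/6 = 12; σ²_E = ((18−6)/6)² = 4.000
te_F = (8 + 4·10 + 12)/6 = 60/6 = 10; σ²_F = ((12−8)/6)² = 0.444
te_G = (2 + 4·4 + 12)/6 = 30/6 = 5; σ²_G = ((12−2)/6)² = 2.778
te_H = (6 + 4·8 + 10)/6 = 48/6 = 8; σ²_H = ((10−6)/6)² = 0.444

Forward pass:
ES_A = 0; EF_A = 12
ES_B = 0; EF_B = 4
ES_C = 0; EF_C = 4
ES_D = max(EF_A=12, EF_C=4) = 12; EF_D = 12+15 = 27
ES_E = max(EF_A=12, EF_B=4) = 12; EF_E = 12+12 = 24
ES_F = 27; EF_F = 27+10 = 37
ES_G = max(EF_A=12, EF_C=4) = 12; EF_G = 12+5 = 17
ES_H = max(EF_E=24, EF_F=37, EF_G=17) = 37; EF_H = 37+8 = 45
Expected project duration μ = 45 days. Critical path: A → D → F → H.

Variance along critical path = 2.778 + 2.778 + 0.444 + 0.444 = 6.444; σ = 2.539 days.
D = μ + z·σ = 45 + 0.842·2.539 = 47.1 days

47.1 days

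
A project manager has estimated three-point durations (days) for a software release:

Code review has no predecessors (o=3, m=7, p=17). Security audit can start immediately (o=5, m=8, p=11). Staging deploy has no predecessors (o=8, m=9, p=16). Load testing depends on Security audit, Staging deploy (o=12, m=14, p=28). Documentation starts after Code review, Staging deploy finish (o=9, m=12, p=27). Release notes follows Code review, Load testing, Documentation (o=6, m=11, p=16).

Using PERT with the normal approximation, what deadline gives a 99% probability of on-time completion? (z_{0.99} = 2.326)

44.9 days

te_Code review = (3 + 4·7 + 17)/6 = 48/6 = 8; σ²_Code review = ((17−3)/6)² = 5.444
te_Security audit = (5 + 4·8 + 11)/6 = 48/6 = 8; σ²_Security audit = ((11−5)/6)² = 1.000
te_Staging deploy = (8 + 4·9 + 16)/6 = 60/6 = 10; σ²_Staging deploy = ((16−8)/6)² = 1.778
te_Load testing = (12 + 4·14 + 28)/6 = 96/6 = 16; σ²_Load testing = ((28−12)/6)² = 7.111
te_Documentation = (9 + 4·12 + 27)/6 = 84/6 = 14; σ²_Documentation = ((27−9)/6)² = 9.000
te_Release notes = (6 + 4·11 + 16)/6 = 66/6 = 11; σ²_Release notes = ((16−6)/6)² = 2.778

Forward pass:
ES_Code review = 0; EF_Code review = 8
ES_Security audit = 0; EF_Security audit = 8
ES_Staging deploy = 0; EF_Staging deploy = 10
ES_Load testing = max(EF_Security audit=8, EF_Staging deploy=10) = 10; EF_Load testing = 10+16 = 26
ES_Documentation = max(EF_Code review=8, EF_Staging deploy=10) = 10; EF_Documentation = 10+14 = 24
ES_Release notes = max(EF_Code review=8, EF_Load testing=26, EF_Documentation=24) = 26; EF_Release notes = 26+11 = 37
Expected project duration μ = 37 days. Critical path: Staging deploy → Load testing → Release notes.

Variance along critical path = 1.778 + 7.111 + 2.778 = 11.667; σ = 3.416 days.
D = μ + z·σ = 37 + 2.326·3.416 = 44.9 days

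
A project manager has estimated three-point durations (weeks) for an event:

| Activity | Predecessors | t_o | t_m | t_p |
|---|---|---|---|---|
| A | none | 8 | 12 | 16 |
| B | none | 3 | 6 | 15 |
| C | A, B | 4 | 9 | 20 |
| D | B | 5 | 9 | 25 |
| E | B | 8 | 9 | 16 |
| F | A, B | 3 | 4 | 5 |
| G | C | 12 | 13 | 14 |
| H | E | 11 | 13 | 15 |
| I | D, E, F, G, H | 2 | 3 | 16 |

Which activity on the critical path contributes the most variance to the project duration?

te_A = (8 + 4·12 + 16)/6 = 72/6 = 12; σ²_A = ((16−8)/6)² = 1.778
te_B = (3 + 4·6 + 15)/6 = 42/6 = 7; σ²_B = ((15−3)/6)² = 4.000
te_C = (4 + 4·9 + 20)/6 = 60/6 = 10; σ²_C = ((20−4)/6)² = 7.111
te_D = (5 + 4·9 + 25)/6 = 66/6 = 11; σ²_D = ((25−5)/6)² = 11.111
te_E = (8 + 4·9 + 16)/6 = 60/6 = 10; σ²_E = ((16−8)/6)² = 1.778
te_F = (3 + 4·4 + 5)/6 = 24/6 = 4; σ²_F = ((5−3)/6)² = 0.111
te_G = (12 + 4·13 + 14)/6 = 78/6 = 13; σ²_G = ((14−12)/6)² = 0.111
te_H = (11 + 4·13 + 15)/6 = 78/6 = 13; σ²_H = ((15−11)/6)² = 0.444
te_I = (2 + 4·3 + 16)/6 = 30/6 = 5; σ²_I = ((16−2)/6)² = 5.444

Forward pass:
ES_A = 0; EF_A = 12
ES_B = 0; EF_B = 7
ES_C = max(EF_A=12, EF_B=7) = 12; EF_C = 12+10 = 22
ES_D = 7; EF_D = 7+11 = 18
ES_E = 7; EF_E = 7+10 = 17
ES_F = max(EF_A=12, EF_B=7) = 12; EF_F = 12+4 = 16
ES_G = 22; EF_G = 22+13 = 35
ES_H = 17; EF_H = 17+13 = 30
ES_I = max(EF_D=18, EF_E=17, EF_F=16, EF_G=35, EF_H=30) = 35; EF_I = 35+5 = 40
Expected project duration μ = 40 weeks. Critical path: A → C → G → I.

Variances on critical path: σ²_A=1.778, σ²_C=7.111, σ²_G=0.111, σ²_I=5.444.
Largest is σ²_C = 7.111.

C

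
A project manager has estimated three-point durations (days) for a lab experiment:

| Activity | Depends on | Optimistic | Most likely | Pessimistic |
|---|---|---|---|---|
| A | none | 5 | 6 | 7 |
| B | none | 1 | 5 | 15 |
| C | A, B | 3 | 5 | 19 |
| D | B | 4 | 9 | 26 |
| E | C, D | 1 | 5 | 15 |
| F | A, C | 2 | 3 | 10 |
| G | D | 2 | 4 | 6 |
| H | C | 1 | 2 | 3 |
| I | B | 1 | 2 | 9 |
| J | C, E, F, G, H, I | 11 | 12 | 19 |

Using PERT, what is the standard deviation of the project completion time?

5.11 days

te_A = (5 + 4·6 + 7)/6 = 36/6 = 6; σ²_A = ((7−5)/6)² = 0.111
te_B = (1 + 4·5 + 15)/6 = 36/6 = 6; σ²_B = ((15−1)/6)² = 5.444
te_C = (3 + 4·5 + 19)/6 = 42/6 = 7; σ²_C = ((19−3)/6)² = 7.111
te_D = (4 + 4·9 + 26)/6 = 66/6 = 11; σ²_D = ((26−4)/6)² = 13.444
te_E = (1 + 4·5 + 15)/6 = 36/6 = 6; σ²_E = ((15−1)/6)² = 5.444
te_F = (2 + 4·3 + 10)/6 = 24/6 = 4; σ²_F = ((10−2)/6)² = 1.778
te_G = (2 + 4·4 + 6)/6 = 24/6 = 4; σ²_G = ((6−2)/6)² = 0.444
te_H = (1 + 4·2 + 3)/6 = 12/6 = 2; σ²_H = ((3−1)/6)² = 0.111
te_I = (1 + 4·2 + 9)/6 = 18/6 = 3; σ²_I = ((9−1)/6)² = 1.778
te_J = (11 + 4·12 + 19)/6 = 78/6 = 13; σ²_J = ((19−11)/6)² = 1.778

Forward pass:
ES_A = 0; EF_A = 6
ES_B = 0; EF_B = 6
ES_C = max(EF_A=6, EF_B=6) = 6; EF_C = 6+7 = 13
ES_D = 6; EF_D = 6+11 = 17
ES_E = max(EF_C=13, EF_D=17) = 17; EF_E = 17+6 = 23
ES_F = max(EF_A=6, EF_C=13) = 13; EF_F = 13+4 = 17
ES_G = 17; EF_G = 17+4 = 21
ES_H = 13; EF_H = 13+2 = 15
ES_I = 6; EF_I = 6+3 = 9
ES_J = max(EF_C=13, EF_E=23, EF_F=17, EF_G=21, EF_H=15, EF_I=9) = 23; EF_J = 23+13 = 36
Expected project duration μ = 36 days. Critical path: B → D → E → J.

Variance along critical path = 5.444 + 13.444 + 5.444 + 1.778 = 26.111
σ = √26.111 = 5.110 days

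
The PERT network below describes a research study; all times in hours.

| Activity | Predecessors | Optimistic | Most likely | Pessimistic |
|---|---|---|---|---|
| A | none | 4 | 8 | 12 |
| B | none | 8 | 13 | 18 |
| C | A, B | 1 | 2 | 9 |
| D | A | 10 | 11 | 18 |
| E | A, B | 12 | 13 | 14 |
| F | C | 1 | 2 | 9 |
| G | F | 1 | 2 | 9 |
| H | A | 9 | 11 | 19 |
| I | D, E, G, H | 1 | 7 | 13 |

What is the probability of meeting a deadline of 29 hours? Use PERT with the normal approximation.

0.064

te_A = (4 + 4·8 + 12)/6 = 48/6 = 8; σ²_A = ((12−4)/6)² = 1.778
te_B = (8 + 4·13 + 18)/6 = 78/6 = 13; σ²_B = ((18−8)/6)² = 2.778
te_C = (1 + 4·2 + 9)/6 = 18/6 = 3; σ²_C = ((9−1)/6)² = 1.778
te_D = (10 + 4·11 + 18)/6 = 72/6 = 12; σ²_D = ((18−10)/6)² = 1.778
te_E = (12 + 4·13 + 14)/6 = 78/6 = 13; σ²_E = ((14−12)/6)² = 0.111
te_F = (1 + 4·2 + 9)/6 = 18/6 = 3; σ²_F = ((9−1)/6)² = 1.778
te_G = (1 + 4·2 + 9)/6 = 18/6 = 3; σ²_G = ((9−1)/6)² = 1.778
te_H = (9 + 4·11 + 19)/6 = 72/6 = 12; σ²_H = ((19−9)/6)² = 2.778
te_I = (1 + 4·7 + 13)/6 = 42/6 = 7; σ²_I = ((13−1)/6)² = 4.000

Forward pass:
ES_A = 0; EF_A = 8
ES_B = 0; EF_B = 13
ES_C = max(EF_A=8, EF_B=13) = 13; EF_C = 13+3 = 16
ES_D = 8; EF_D = 8+12 = 20
ES_E = max(EF_A=8, EF_B=13) = 13; EF_E = 13+13 = 26
ES_F = 16; EF_F = 16+3 = 19
ES_G = 19; EF_G = 19+3 = 22
ES_H = 8; EF_H = 8+12 = 20
ES_I = max(EF_D=20, EF_E=26, EF_G=22, EF_H=20) = 26; EF_I = 26+7 = 33
Expected project duration μ = 33 hours. Critical path: B → E → I.

Variance along critical path = 2.778 + 0.111 + 4.000 = 6.889; σ = √6.889 = 2.625 hours.
Z = (29 − 33) / 2.625 = -1.524
P(T ≤ 29) = Φ(-1.524) ≈ 0.064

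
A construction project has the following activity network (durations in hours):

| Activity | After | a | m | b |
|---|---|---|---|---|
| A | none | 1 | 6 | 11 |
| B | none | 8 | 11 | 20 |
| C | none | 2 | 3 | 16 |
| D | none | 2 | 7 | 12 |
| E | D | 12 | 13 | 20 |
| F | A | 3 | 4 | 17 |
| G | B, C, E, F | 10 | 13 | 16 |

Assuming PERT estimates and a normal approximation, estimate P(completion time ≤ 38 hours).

te_A = (1 + 4·6 + 11)/6 = 36/6 = 6; σ²_A = ((11−1)/6)² = 2.778
te_B = (8 + 4·11 + 20)/6 = 72/6 = 12; σ²_B = ((20−8)/6)² = 4.000
te_C = (2 + 4·3 + 16)/6 = 30/6 = 5; σ²_C = ((16−2)/6)² = 5.444
te_D = (2 + 4·7 + 12)/6 = 42/6 = 7; σ²_D = ((12−2)/6)² = 2.778
te_E = (12 + 4·13 + 20)/6 = 84/6 = 14; σ²_E = ((20−12)/6)² = 1.778
te_F = (3 + 4·4 + 17)/6 = 36/6 = 6; σ²_F = ((17−3)/6)² = 5.444
te_G = (10 + 4·13 + 16)/6 = 78/6 = 13; σ²_G = ((16−10)/6)² = 1.000

Forward pass:
ES_A = 0; EF_A = 6
ES_B = 0; EF_B = 12
ES_C = 0; EF_C = 5
ES_D = 0; EF_D = 7
ES_E = 7; EF_E = 7+14 = 21
ES_F = 6; EF_F = 6+6 = 12
ES_G = max(EF_B=12, EF_C=5, EF_E=21, EF_F=12) = 21; EF_G = 21+13 = 34
Expected project duration μ = 34 hours. Critical path: D → E → G.

Variance along critical path = 2.778 + 1.778 + 1.000 = 5.556; σ = √5.556 = 2.357 hours.
Z = (38 − 34) / 2.357 = 1.697
P(T ≤ 38) = Φ(1.697) ≈ 0.955

0.955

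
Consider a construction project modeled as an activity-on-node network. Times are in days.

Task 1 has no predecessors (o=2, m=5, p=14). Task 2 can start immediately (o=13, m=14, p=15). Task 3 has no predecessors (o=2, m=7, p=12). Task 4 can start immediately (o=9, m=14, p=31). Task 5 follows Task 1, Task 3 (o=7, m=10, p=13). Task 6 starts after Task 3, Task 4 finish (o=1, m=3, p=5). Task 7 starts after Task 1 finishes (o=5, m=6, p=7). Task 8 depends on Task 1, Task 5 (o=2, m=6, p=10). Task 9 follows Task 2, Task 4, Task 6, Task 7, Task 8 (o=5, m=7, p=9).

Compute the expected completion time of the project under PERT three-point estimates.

te_Task 1 = (2 + 4·5 + 14)/6 = 36/6 = 6
te_Task 2 = (13 + 4·14 + 15)/6 = 84/6 = 14
te_Task 3 = (2 + 4·7 + 12)/6 = 42/6 = 7
te_Task 4 = (9 + 4·14 + 31)/6 = 96/6 = 16
te_Task 5 = (7 + 4·10 + 13)/6 = 60/6 = 10
te_Task 6 = (1 + 4·3 + 5)/6 = 18/6 = 3
te_Task 7 = (5 + 4·6 + 7)/6 = 36/6 = 6
te_Task 8 = (2 + 4·6 + 10)/6 = 36/6 = 6
te_Task 9 = (5 + 4·7 + 9)/6 = 42/6 = 7

Forward pass:
ES_Task 1 = 0; EF_Task 1 = 6
ES_Task 2 = 0; EF_Task 2 = 14
ES_Task 3 = 0; EF_Task 3 = 7
ES_Task 4 = 0; EF_Task 4 = 16
ES_Task 5 = max(EF_Task 1=6, EF_Task 3=7) = 7; EF_Task 5 = 7+10 = 17
ES_Task 6 = max(EF_Task 3=7, EF_Task 4=16) = 16; EF_Task 6 = 16+3 = 19
ES_Task 7 = 6; EF_Task 7 = 6+6 = 12
ES_Task 8 = max(EF_Task 1=6, EF_Task 5=17) = 17; EF_Task 8 = 17+6 = 23
ES_Task 9 = max(EF_Task 2=14, EF_Task 4=16, EF_Task 6=19, EF_Task 7=12, EF_Task 8=23) = 23; EF_Task 9 = 23+7 = 30
Expected project duration μ = 30 days. Critical path: Task 3 → Task 5 → Task 8 → Task 9.

30 days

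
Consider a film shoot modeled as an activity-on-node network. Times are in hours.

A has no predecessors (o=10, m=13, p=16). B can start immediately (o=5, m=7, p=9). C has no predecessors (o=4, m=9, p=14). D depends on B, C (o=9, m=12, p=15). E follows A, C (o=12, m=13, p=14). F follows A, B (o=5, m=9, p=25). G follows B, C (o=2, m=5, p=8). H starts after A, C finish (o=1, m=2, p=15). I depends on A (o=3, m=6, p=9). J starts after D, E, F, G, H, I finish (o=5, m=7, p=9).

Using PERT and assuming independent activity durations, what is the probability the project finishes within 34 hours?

te_A = (10 + 4·13 + 16)/6 = 78/6 = 13; σ²_A = ((16−10)/6)² = 1.000
te_B = (5 + 4·7 + 9)/6 = 42/6 = 7; σ²_B = ((9−5)/6)² = 0.444
te_C = (4 + 4·9 + 14)/6 = 54/6 = 9; σ²_C = ((14−4)/6)² = 2.778
te_D = (9 + 4·12 + 15)/6 = 72/6 = 12; σ²_D = ((15−9)/6)² = 1.000
te_E = (12 + 4·13 + 14)/6 = 78/6 = 13; σ²_E = ((14−12)/6)² = 0.111
te_F = (5 + 4·9 + 25)/6 = 66/6 = 11; σ²_F = ((25−5)/6)² = 11.111
te_G = (2 + 4·5 + 8)/6 = 30/6 = 5; σ²_G = ((8−2)/6)² = 1.000
te_H = (1 + 4·2 + 15)/6 = 24/6 = 4; σ²_H = ((15−1)/6)² = 5.444
te_I = (3 + 4·6 + 9)/6 = 36/6 = 6; σ²_I = ((9−3)/6)² = 1.000
te_J = (5 + 4·7 + 9)/6 = 42/6 = 7; σ²_J = ((9−5)/6)² = 0.444

Forward pass:
ES_A = 0; EF_A = 13
ES_B = 0; EF_B = 7
ES_C = 0; EF_C = 9
ES_D = max(EF_B=7, EF_C=9) = 9; EF_D = 9+12 = 21
ES_E = max(EF_A=13, EF_C=9) = 13; EF_E = 13+13 = 26
ES_F = max(EF_A=13, EF_B=7) = 13; EF_F = 13+11 = 24
ES_G = max(EF_B=7, EF_C=9) = 9; EF_G = 9+5 = 14
ES_H = max(EF_A=13, EF_C=9) = 13; EF_H = 13+4 = 17
ES_I = 13; EF_I = 13+6 = 19
ES_J = max(EF_D=21, EF_E=26, EF_F=24, EF_G=14, EF_H=17, EF_I=19) = 26; EF_J = 26+7 = 33
Expected project duration μ = 33 hours. Critical path: A → E → J.

Variance along critical path = 1.000 + 0.111 + 0.444 = 1.556; σ = √1.556 = 1.247 hours.
Z = (34 − 33) / 1.247 = 0.802
P(T ≤ 34) = Φ(0.802) ≈ 0.789

0.789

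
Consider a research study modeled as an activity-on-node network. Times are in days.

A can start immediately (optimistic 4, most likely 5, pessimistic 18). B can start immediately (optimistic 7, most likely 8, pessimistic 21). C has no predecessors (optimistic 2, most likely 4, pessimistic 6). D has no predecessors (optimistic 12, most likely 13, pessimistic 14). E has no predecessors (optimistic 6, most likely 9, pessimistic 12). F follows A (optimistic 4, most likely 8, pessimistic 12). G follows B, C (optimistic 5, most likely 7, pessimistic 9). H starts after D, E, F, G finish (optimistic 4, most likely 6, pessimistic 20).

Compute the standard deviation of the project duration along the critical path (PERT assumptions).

te_A = (4 + 4·5 + 18)/6 = 42/6 = 7; σ²_A = ((18−4)/6)² = 5.444
te_B = (7 + 4·8 + 21)/6 = 60/6 = 10; σ²_B = ((21−7)/6)² = 5.444
te_C = (2 + 4·4 + 6)/6 = 24/6 = 4; σ²_C = ((6−2)/6)² = 0.444
te_D = (12 + 4·13 + 14)/6 = 78/6 = 13; σ²_D = ((14−12)/6)² = 0.111
te_E = (6 + 4·9 + 12)/6 = 54/6 = 9; σ²_E = ((12−6)/6)² = 1.000
te_F = (4 + 4·8 + 12)/6 = 48/6 = 8; σ²_F = ((12−4)/6)² = 1.778
te_G = (5 + 4·7 + 9)/6 = 42/6 = 7; σ²_G = ((9−5)/6)² = 0.444
te_H = (4 + 4·6 + 20)/6 = 48/6 = 8; σ²_H = ((20−4)/6)² = 7.111

Forward pass:
ES_A = 0; EF_A = 7
ES_B = 0; EF_B = 10
ES_C = 0; EF_C = 4
ES_D = 0; EF_D = 13
ES_E = 0; EF_E = 9
ES_F = 7; EF_F = 7+8 = 15
ES_G = max(EF_B=10, EF_C=4) = 10; EF_G = 10+7 = 17
ES_H = max(EF_D=13, EF_E=9, EF_F=15, EF_G=17) = 17; EF_H = 17+8 = 25
Expected project duration μ = 25 days. Critical path: B → G → H.

Variance along critical path = 5.444 + 0.444 + 7.111 = 13.000
σ = √13.000 = 3.606 days

3.61 days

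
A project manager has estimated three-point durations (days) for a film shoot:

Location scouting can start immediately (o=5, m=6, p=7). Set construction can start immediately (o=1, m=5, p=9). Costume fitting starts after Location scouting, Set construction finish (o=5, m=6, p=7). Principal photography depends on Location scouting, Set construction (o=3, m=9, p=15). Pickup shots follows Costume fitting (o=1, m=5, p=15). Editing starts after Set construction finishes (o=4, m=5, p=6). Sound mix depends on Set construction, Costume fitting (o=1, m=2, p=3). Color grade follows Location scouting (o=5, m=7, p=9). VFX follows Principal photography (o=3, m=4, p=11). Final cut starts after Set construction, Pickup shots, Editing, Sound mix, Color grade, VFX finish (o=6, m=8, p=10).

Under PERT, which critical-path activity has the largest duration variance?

Principal photography

te_Location scouting = (5 + 4·6 + 7)/6 = 36/6 = 6; σ²_Location scouting = ((7−5)/6)² = 0.111
te_Set construction = (1 + 4·5 + 9)/6 = 30/6 = 5; σ²_Set construction = ((9−1)/6)² = 1.778
te_Costume fitting = (5 + 4·6 + 7)/6 = 36/6 = 6; σ²_Costume fitting = ((7−5)/6)² = 0.111
te_Principal photography = (3 + 4·9 + 15)/6 = 54/6 = 9; σ²_Principal photography = ((15−3)/6)² = 4.000
te_Pickup shots = (1 + 4·5 + 15)/6 = 36/6 = 6; σ²_Pickup shots = ((15−1)/6)² = 5.444
te_Editing = (4 + 4·5 + 6)/6 = 30/6 = 5; σ²_Editing = ((6−4)/6)² = 0.111
te_Sound mix = (1 + 4·2 + 3)/6 = 12/6 = 2; σ²_Sound mix = ((3−1)/6)² = 0.111
te_Color grade = (5 + 4·7 + 9)/6 = 42/6 = 7; σ²_Color grade = ((9−5)/6)² = 0.444
te_VFX = (3 + 4·4 + 11)/6 = 30/6 = 5; σ²_VFX = ((11−3)/6)² = 1.778
te_Final cut = (6 + 4·8 + 10)/6 = 48/6 = 8; σ²_Final cut = ((10−6)/6)² = 0.444

Forward pass:
ES_Location scouting = 0; EF_Location scouting = 6
ES_Set construction = 0; EF_Set construction = 5
ES_Costume fitting = max(EF_Location scouting=6, EF_Set construction=5) = 6; EF_Costume fitting = 6+6 = 12
ES_Principal photography = max(EF_Location scouting=6, EF_Set construction=5) = 6; EF_Principal photography = 6+9 = 15
ES_Pickup shots = 12; EF_Pickup shots = 12+6 = 18
ES_Editing = 5; EF_Editing = 5+5 = 10
ES_Sound mix = max(EF_Set construction=5, EF_Costume fitting=12) = 12; EF_Sound mix = 12+2 = 14
ES_Color grade = 6; EF_Color grade = 6+7 = 13
ES_VFX = 15; EF_VFX = 15+5 = 20
ES_Final cut = max(EF_Set construction=5, EF_Pickup shots=18, EF_Editing=10, EF_Sound mix=14, EF_Color grade=13, EF_VFX=20) = 20; EF_Final cut = 20+8 = 28
Expected project duration μ = 28 days. Critical path: Location scouting → Principal photography → VFX → Final cut.

Variances on critical path: σ²_Location scouting=0.111, σ²_Principal photography=4.000, σ²_VFX=1.778, σ²_Final cut=0.444.
Largest is σ²_Principal photography = 4.000.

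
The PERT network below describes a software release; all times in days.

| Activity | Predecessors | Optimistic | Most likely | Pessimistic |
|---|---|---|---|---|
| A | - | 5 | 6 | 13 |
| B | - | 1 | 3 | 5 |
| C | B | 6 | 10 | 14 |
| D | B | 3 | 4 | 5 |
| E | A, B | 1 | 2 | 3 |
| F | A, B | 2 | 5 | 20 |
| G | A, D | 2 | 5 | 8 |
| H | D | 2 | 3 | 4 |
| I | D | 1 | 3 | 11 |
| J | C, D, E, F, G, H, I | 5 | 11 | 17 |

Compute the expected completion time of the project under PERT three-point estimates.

te_A = (5 + 4·6 + 13)/6 = 42/6 = 7
te_B = (1 + 4·3 + 5)/6 = 18/6 = 3
te_C = (6 + 4·10 + 14)/6 = 60/6 = 10
te_D = (3 + 4·4 + 5)/6 = 24/6 = 4
te_E = (1 + 4·2 + 3)/6 = 12/6 = 2
te_F = (2 + 4·5 + 20)/6 = 42/6 = 7
te_G = (2 + 4·5 + 8)/6 = 30/6 = 5
te_H = (2 + 4·3 + 4)/6 = 18/6 = 3
te_I = (1 + 4·3 + 11)/6 = 24/6 = 4
te_J = (5 + 4·11 + 17)/6 = 66/6 = 11

Forward pass:
ES_A = 0; EF_A = 7
ES_B = 0; EF_B = 3
ES_C = 3; EF_C = 3+10 = 13
ES_D = 3; EF_D = 3+4 = 7
ES_E = max(EF_A=7, EF_B=3) = 7; EF_E = 7+2 = 9
ES_F = max(EF_A=7, EF_B=3) = 7; EF_F = 7+7 = 14
ES_G = max(EF_A=7, EF_D=7) = 7; EF_G = 7+5 = 12
ES_H = 7; EF_H = 7+3 = 10
ES_I = 7; EF_I = 7+4 = 11
ES_J = max(EF_C=13, EF_D=7, EF_E=9, EF_F=14, EF_G=12, EF_H=10, EF_I=11) = 14; EF_J = 14+11 = 25
Expected project duration μ = 25 days. Critical path: A → F → J.

25 days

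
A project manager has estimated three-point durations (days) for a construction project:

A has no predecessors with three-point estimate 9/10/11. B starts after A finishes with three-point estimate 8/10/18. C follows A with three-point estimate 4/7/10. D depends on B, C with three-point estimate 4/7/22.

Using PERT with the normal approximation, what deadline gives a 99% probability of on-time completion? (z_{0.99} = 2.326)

te_A = (9 + 4·10 + 11)/6 = 60/6 = 10; σ²_A = ((11−9)/6)² = 0.111
te_B = (8 + 4·10 + 18)/6 = 66/6 = 11; σ²_B = ((18−8)/6)² = 2.778
te_C = (4 + 4·7 + 10)/6 = 42/6 = 7; σ²_C = ((10−4)/6)² = 1.000
te_D = (4 + 4·7 + 22)/6 = 54/6 = 9; σ²_D = ((22−4)/6)² = 9.000

Forward pass:
ES_A = 0; EF_A = 10
ES_B = 10; EF_B = 10+11 = 21
ES_C = 10; EF_C = 10+7 = 17
ES_D = max(EF_B=21, EF_C=17) = 21; EF_D = 21+9 = 30
Expected project duration μ = 30 days. Critical path: A → B → D.

Variance along critical path = 0.111 + 2.778 + 9.000 = 11.889; σ = 3.448 days.
D = μ + z·σ = 30 + 2.326·3.448 = 38.0 days

38.0 days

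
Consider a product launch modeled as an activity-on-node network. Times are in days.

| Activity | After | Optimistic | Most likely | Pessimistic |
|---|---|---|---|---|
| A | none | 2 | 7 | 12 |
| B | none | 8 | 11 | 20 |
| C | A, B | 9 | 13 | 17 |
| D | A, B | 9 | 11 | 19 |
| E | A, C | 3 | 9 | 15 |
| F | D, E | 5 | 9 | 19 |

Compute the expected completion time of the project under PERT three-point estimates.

te_A = (2 + 4·7 + 12)/6 = 42/6 = 7
te_B = (8 + 4·11 + 20)/6 = 72/6 = 12
te_C = (9 + 4·13 + 17)/6 = 78/6 = 13
te_D = (9 + 4·11 + 19)/6 = 72/6 = 12
te_E = (3 + 4·9 + 15)/6 = 54/6 = 9
te_F = (5 + 4·9 + 19)/6 = 60/6 = 10

Forward pass:
ES_A = 0; EF_A = 7
ES_B = 0; EF_B = 12
ES_C = max(EF_A=7, EF_B=12) = 12; EF_C = 12+13 = 25
ES_D = max(EF_A=7, EF_B=12) = 12; EF_D = 12+12 = 24
ES_E = max(EF_A=7, EF_C=25) = 25; EF_E = 25+9 = 34
ES_F = max(EF_D=24, EF_E=34) = 34; EF_F = 34+10 = 44
Expected project duration μ = 44 days. Critical path: B → C → E → F.

44 days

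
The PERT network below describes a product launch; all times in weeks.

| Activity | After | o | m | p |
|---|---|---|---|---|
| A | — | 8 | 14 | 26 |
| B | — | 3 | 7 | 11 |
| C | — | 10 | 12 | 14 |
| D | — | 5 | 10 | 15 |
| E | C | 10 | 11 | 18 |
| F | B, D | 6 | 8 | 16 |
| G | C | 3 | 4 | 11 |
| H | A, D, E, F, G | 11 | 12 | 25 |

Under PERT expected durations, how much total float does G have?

7 weeks

te_A = (8 + 4·14 + 26)/6 = 90/6 = 15
te_B = (3 + 4·7 + 11)/6 = 42/6 = 7
te_C = (10 + 4·12 + 14)/6 = 72/6 = 12
te_D = (5 + 4·10 + 15)/6 = 60/6 = 10
te_E = (10 + 4·11 + 18)/6 = 72/6 = 12
te_F = (6 + 4·8 + 16)/6 = 54/6 = 9
te_G = (3 + 4·4 + 11)/6 = 30/6 = 5
te_H = (11 + 4·12 + 25)/6 = 84/6 = 14

Forward pass:
ES_A = 0; EF_A = 15
ES_B = 0; EF_B = 7
ES_C = 0; EF_C = 12
ES_D = 0; EF_D = 10
ES_E = 12; EF_E = 12+12 = 24
ES_F = max(EF_B=7, EF_D=10) = 10; EF_F = 10+9 = 19
ES_G = 12; EF_G = 12+5 = 17
ES_H = max(EF_A=15, EF_D=10, EF_E=24, EF_F=19, EF_G=17) = 24; EF_H = 24+14 = 38
Expected project duration μ = 38 weeks. Critical path: C → E → H.

Backward pass:
LF_H = 38; LS_H = 38−14 = 24
LF_G = LS_H = 24; LS_G = 24−5 = 19
LF_F = LS_H = 24; LS_F = 24−9 = 15
LF_E = LS_H = 24; LS_E = 24−12 = 12
LF_D = min(LS_F=15, LS_H=24) = 15; LS_D = 15−10 = 5
LF_C = min(LS_E=12, LS_G=19) = 12; LS_C = 12−12 = 0
LF_B = LS_F = 15; LS_B = 15−7 = 8
LF_A = LS_H = 24; LS_A = 24−15 = 9
Slack_G = LS_G − ES_G = 19 − 12 = 7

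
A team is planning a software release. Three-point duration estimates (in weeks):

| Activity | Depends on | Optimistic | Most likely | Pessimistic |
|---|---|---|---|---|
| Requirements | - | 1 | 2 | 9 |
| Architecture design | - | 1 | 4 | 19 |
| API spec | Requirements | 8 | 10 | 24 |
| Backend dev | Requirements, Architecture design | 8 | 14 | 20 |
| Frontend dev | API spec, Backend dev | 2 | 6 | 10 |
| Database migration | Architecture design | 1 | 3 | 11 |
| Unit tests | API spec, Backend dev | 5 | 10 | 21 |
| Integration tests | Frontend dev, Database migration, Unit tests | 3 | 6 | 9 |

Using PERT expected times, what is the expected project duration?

te_Requirements = (1 + 4·2 + 9)/6 = 18/6 = 3
te_Architecture design = (1 + 4·4 + 19)/6 = 36/6 = 6
te_API spec = (8 + 4·10 + 24)/6 = 72/6 = 12
te_Backend dev = (8 + 4·14 + 20)/6 = 84/6 = 14
te_Frontend dev = (2 + 4·6 + 10)/6 = 36/6 = 6
te_Database migration = (1 + 4·3 + 11)/6 = 24/6 = 4
te_Unit tests = (5 + 4·10 + 21)/6 = 66/6 = 11
te_Integration tests = (3 + 4·6 + 9)/6 = 36/6 = 6

Forward pass:
ES_Requirements = 0; EF_Requirements = 3
ES_Architecture design = 0; EF_Architecture design = 6
ES_API spec = 3; EF_API spec = 3+12 = 15
ES_Backend dev = max(EF_Requirements=3, EF_Architecture design=6) = 6; EF_Backend dev = 6+14 = 20
ES_Frontend dev = max(EF_API spec=15, EF_Backend dev=20) = 20; EF_Frontend dev = 20+6 = 26
ES_Database migration = 6; EF_Database migration = 6+4 = 10
ES_Unit tests = max(EF_API spec=15, EF_Backend dev=20) = 20; EF_Unit tests = 20+11 = 31
ES_Integration tests = max(EF_Frontend dev=26, EF_Database migration=10, EF_Unit tests=31) = 31; EF_Integration tests = 31+6 = 37
Expected project duration μ = 37 weeks. Critical path: Architecture design → Backend dev → Unit tests → Integration tests.

37 weeks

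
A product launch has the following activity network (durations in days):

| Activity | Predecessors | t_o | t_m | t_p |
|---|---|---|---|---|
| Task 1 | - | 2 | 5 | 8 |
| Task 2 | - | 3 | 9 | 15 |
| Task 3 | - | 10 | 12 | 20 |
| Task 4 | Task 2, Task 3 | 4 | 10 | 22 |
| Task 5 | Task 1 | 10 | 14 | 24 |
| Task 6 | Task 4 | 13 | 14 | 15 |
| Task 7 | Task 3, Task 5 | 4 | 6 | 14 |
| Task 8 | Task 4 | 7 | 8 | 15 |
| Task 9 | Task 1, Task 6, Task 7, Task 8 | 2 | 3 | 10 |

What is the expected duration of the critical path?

42 days

te_Task 1 = (2 + 4·5 + 8)/6 = 30/6 = 5
te_Task 2 = (3 + 4·9 + 15)/6 = 54/6 = 9
te_Task 3 = (10 + 4·12 + 20)/6 = 78/6 = 13
te_Task 4 = (4 + 4·10 + 22)/6 = 66/6 = 11
te_Task 5 = (10 + 4·14 + 24)/6 = 90/6 = 15
te_Task 6 = (13 + 4·14 + 15)/6 = 84/6 = 14
te_Task 7 = (4 + 4·6 + 14)/6 = 42/6 = 7
te_Task 8 = (7 + 4·8 + 15)/6 = 54/6 = 9
te_Task 9 = (2 + 4·3 + 10)/6 = 24/6 = 4

Forward pass:
ES_Task 1 = 0; EF_Task 1 = 5
ES_Task 2 = 0; EF_Task 2 = 9
ES_Task 3 = 0; EF_Task 3 = 13
ES_Task 4 = max(EF_Task 2=9, EF_Task 3=13) = 13; EF_Task 4 = 13+11 = 24
ES_Task 5 = 5; EF_Task 5 = 5+15 = 20
ES_Task 6 = 24; EF_Task 6 = 24+14 = 38
ES_Task 7 = max(EF_Task 3=13, EF_Task 5=20) = 20; EF_Task 7 = 20+7 = 27
ES_Task 8 = 24; EF_Task 8 = 24+9 = 33
ES_Task 9 = max(EF_Task 1=5, EF_Task 6=38, EF_Task 7=27, EF_Task 8=33) = 38; EF_Task 9 = 38+4 = 42
Expected project duration μ = 42 days. Critical path: Task 3 → Task 4 → Task 6 → Task 9.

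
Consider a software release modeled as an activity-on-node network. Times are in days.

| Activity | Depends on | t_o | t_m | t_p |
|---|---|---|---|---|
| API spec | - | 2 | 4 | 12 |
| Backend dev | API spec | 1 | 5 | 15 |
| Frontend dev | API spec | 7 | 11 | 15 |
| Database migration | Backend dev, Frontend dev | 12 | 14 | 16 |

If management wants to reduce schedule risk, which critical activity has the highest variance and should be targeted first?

API spec

te_API spec = (2 + 4·4 + 12)/6 = 30/6 = 5; σ²_API spec = ((12−2)/6)² = 2.778
te_Backend dev = (1 + 4·5 + 15)/6 = 36/6 = 6; σ²_Backend dev = ((15−1)/6)² = 5.444
te_Frontend dev = (7 + 4·11 + 15)/6 = 66/6 = 11; σ²_Frontend dev = ((15−7)/6)² = 1.778
te_Database migration = (12 + 4·14 + 16)/6 = 84/6 = 14; σ²_Database migration = ((16−12)/6)² = 0.444

Forward pass:
ES_API spec = 0; EF_API spec = 5
ES_Backend dev = 5; EF_Backend dev = 5+6 = 11
ES_Frontend dev = 5; EF_Frontend dev = 5+11 = 16
ES_Database migration = max(EF_Backend dev=11, EF_Frontend dev=16) = 16; EF_Database migration = 16+14 = 30
Expected project duration μ = 30 days. Critical path: API spec → Frontend dev → Database migration.

Variances on critical path: σ²_API spec=2.778, σ²_Frontend dev=1.778, σ²_Database migration=0.444.
Largest is σ²_API spec = 2.778.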